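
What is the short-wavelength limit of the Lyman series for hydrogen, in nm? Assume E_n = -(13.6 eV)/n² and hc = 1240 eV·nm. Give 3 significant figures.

The Lyman series has lower level n_f = 1; the series limit corresponds to n_i → ∞.
ΔE_max = 13.6 × 1 / 1² = 13.60 eV.
λ_min = 1240 / 13.60 = 91.2 nm.

91.2 nm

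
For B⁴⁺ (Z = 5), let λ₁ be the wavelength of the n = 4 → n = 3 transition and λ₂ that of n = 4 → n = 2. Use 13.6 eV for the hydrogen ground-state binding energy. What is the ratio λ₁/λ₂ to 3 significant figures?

λ ∝ 1/ΔE ∝ 1/(1/n_f² − 1/n_i²), and the Z² and hc factors cancel in the ratio.
λ₁/λ₂ = (1/2² − 1/4²)/(1/3² − 1/4²) = 0.1875/0.04861 = 3.86.

3.86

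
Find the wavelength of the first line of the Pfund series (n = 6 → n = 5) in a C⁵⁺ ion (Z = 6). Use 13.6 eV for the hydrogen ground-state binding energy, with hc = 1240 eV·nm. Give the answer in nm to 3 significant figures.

207 nm

The Pfund series terminates on n_f = 5; the first line has n_i = 5+1 = 6.
ΔE = 489.6 × (1/5² − 1/6²) = 5.984 eV.
λ = 1240 / 5.984 = 207 nm.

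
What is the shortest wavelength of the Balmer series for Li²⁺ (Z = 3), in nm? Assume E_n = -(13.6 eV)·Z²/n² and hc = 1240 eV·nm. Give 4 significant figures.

The Balmer series has lower level n_f = 2; the series limit corresponds to n_i → ∞.
ΔE_max = 13.6 × 9 / 2² = 30.60 eV.
λ_min = 1240 / 30.60 = 40.52 nm.

40.52 nm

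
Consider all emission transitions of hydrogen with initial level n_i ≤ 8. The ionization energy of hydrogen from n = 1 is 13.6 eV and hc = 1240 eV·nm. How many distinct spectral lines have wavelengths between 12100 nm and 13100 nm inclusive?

Enumerate all n_i → n_f pairs with 1 ≤ n_f < n_i ≤ 8 and compute λ = 1240 / [13.6·1·(1/n_f² − 1/n_i²)].
Lines falling in [12100, 13100] nm: 7→6 (12370 nm).

1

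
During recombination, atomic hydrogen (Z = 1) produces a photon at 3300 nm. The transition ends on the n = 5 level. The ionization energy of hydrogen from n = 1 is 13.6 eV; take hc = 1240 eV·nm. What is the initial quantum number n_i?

The photon energy is ΔE = hc/λ = 1240 / 3300 = 0.3758 eV.
With Z = 1, ΔE = 13.60 × (1/n_f² − 1/n_i²), so 1/n_f² − 1/n_i² = 0.02763.
With n_f = 5: 1/n_i² = 1/25 − 0.02763 = 0.01237, so n_i ≈ 8.99.

n_i = 9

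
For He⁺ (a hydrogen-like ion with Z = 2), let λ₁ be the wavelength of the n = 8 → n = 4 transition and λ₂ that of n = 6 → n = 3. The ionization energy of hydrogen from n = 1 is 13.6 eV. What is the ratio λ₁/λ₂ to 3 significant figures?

λ ∝ 1/ΔE ∝ 1/(1/n_f² − 1/n_i²), and the Z² and hc factors cancel in the ratio.
λ₁/λ₂ = (1/3² − 1/6²)/(1/4² − 1/8²) = 0.08333/0.04688 = 1.78.

1.78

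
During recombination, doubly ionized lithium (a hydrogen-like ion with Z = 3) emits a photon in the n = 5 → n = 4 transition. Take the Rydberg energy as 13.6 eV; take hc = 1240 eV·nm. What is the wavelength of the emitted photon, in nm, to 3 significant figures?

450 nm

For Z = 3 the level energies scale as Z², so the effective Rydberg energy is 13.6 × 9 = 122.4 eV.
ΔE = 122.4 × (1/4² − 1/5²) = 122.4 × 0.02250 = 2.754 eV.
λ = hc/ΔE = 1240 / 2.754 = 450 nm.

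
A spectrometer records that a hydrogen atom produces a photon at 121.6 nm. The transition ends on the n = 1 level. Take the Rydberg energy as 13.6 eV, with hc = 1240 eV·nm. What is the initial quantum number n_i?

The photon energy is ΔE = hc/λ = 1240 / 121.6 = 10.20 eV.
With Z = 1, ΔE = 13.60 × (1/n_f² − 1/n_i²), so 1/n_f² − 1/n_i² = 0.7498.
With n_f = 1: 1/n_i² = 1/1 − 0.7498 = 0.2502, so n_i ≈ 2.00.

n_i = 2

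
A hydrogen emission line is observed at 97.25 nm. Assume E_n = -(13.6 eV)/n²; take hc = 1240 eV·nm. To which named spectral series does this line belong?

Lyman

ΔE = 1240/97.25 = 12.75 eV.
This matches 13.6 × (1/1² − 1/4²), so n_f = 1: the Lyman series.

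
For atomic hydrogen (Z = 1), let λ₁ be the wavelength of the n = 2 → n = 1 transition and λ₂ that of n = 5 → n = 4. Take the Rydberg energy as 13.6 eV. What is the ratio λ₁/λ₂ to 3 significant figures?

λ ∝ 1/ΔE ∝ 1/(1/n_f² − 1/n_i²), and the Z² and hc factors cancel in the ratio.
λ₁/λ₂ = (1/4² − 1/5²)/(1/1² − 1/2²) = 0.02250/0.7500 = 0.0300.

0.0300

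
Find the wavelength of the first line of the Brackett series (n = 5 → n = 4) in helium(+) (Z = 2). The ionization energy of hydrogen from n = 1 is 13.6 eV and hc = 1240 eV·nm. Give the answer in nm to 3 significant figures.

1010 nm

The Brackett series terminates on n_f = 4; the first line has n_i = 4+1 = 5.
ΔE = 54.40 × (1/4² − 1/5²) = 1.224 eV.
λ = 1240 / 1.224 = 1010 nm.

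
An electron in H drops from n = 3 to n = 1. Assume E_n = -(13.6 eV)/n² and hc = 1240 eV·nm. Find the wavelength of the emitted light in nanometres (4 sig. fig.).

102.6 nm

ΔE = 13.60 × (1/1² − 1/3²) = 13.60 × 0.8889 = 12.09 eV.
λ = hc/ΔE = 1240 / 12.09 = 102.6 nm.
This line belongs to the Lyman series.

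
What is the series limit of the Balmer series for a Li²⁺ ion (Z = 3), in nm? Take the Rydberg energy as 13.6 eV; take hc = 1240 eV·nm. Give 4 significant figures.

40.52 nm

The Balmer series has lower level n_f = 2; the series limit corresponds to n_i → ∞.
ΔE_max = 13.6 × 9 / 2² = 30.60 eV.
λ_min = 1240 / 30.60 = 40.52 nm.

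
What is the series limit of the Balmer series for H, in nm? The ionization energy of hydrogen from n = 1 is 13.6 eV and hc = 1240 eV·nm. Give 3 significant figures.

365 nm

The Balmer series has lower level n_f = 2; the series limit corresponds to n_i → ∞.
ΔE_max = 13.6 × 1 / 2² = 3.400 eV.
λ_min = 1240 / 3.400 = 365 nm.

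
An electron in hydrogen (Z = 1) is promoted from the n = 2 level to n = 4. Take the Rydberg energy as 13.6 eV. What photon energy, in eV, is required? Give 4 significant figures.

2.550 eV

E_4 = −13.60/16 = −0.8500 eV and E_2 = −13.60/4 = −3.400 eV.
The photon energy is |E_4 − E_2| = 2.550 eV.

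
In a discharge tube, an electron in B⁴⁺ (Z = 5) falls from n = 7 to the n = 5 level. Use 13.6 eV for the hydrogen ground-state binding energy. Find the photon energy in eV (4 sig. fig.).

6.661 eV

The Bohr energies scale as Z², so for Z = 5: E_n = −340.0/n² eV.
E_7 = −340.0/49 = −6.939 eV and E_5 = −340.0/25 = −13.60 eV.
The photon energy is |E_7 − E_5| = 6.661 eV.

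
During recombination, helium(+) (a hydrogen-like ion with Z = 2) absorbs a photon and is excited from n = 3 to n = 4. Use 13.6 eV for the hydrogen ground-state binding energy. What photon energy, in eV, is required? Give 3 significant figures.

2.64 eV

The Bohr energies scale as Z², so for Z = 2: E_n = −54.40/n² eV.
E_4 = −54.40/16 = −3.400 eV and E_3 = −54.40/9 = −6.044 eV.
The photon energy is |E_4 − E_3| = 2.64 eV.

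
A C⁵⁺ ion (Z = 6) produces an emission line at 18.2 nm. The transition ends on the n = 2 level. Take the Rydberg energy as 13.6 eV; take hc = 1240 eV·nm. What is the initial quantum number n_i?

The photon energy is ΔE = hc/λ = 1240 / 18.2 = 68.13 eV.
With Z = 6, ΔE = 489.6 × (1/n_f² − 1/n_i²), so 1/n_f² − 1/n_i² = 0.1392.
With n_f = 2: 1/n_i² = 1/4 − 0.1392 = 0.1108, so n_i ≈ 3.00.

n_i = 3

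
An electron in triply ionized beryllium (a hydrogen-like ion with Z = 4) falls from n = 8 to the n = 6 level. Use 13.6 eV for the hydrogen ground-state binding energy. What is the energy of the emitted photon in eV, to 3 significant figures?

The Bohr energies scale as Z², so for Z = 4: E_n = −217.6/n² eV.
E_8 = −217.6/64 = −3.400 eV and E_6 = −217.6/36 = −6.044 eV.
The photon energy is |E_8 − E_6| = 2.64 eV.

2.64 eV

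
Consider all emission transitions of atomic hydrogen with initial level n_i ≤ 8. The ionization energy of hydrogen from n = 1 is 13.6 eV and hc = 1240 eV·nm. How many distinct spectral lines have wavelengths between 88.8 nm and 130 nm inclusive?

Enumerate all n_i → n_f pairs with 1 ≤ n_f < n_i ≤ 8 and compute λ = 1240 / [13.6·1·(1/n_f² − 1/n_i²)].
Lines falling in [88.8, 130] nm: 8→1 (92.62 nm), 7→1 (93.08 nm), 6→1 (93.78 nm), 5→1 (94.98 nm), 4→1 (97.25 nm), 3→1 (102.6 nm), 2→1 (121.6 nm).

7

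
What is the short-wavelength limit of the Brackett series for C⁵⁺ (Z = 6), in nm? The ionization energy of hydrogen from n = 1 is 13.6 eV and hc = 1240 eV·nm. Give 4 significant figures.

40.52 nm

The Brackett series has lower level n_f = 4; the series limit corresponds to n_i → ∞.
ΔE_max = 13.6 × 36 / 4² = 30.60 eV.
λ_min = 1240 / 30.60 = 40.52 nm.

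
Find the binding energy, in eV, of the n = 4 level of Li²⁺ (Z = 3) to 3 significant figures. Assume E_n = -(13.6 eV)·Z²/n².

7.65 eV

E_n = −13.6 Z²/n² = −122.4/n² eV for Z = 3.
E_4 = −122.4/16 = −7.65 eV, so ionization (to E = 0) requires 7.65 eV.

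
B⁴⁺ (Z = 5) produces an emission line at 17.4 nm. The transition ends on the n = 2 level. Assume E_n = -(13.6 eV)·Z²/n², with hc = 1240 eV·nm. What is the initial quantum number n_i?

The photon energy is ΔE = hc/λ = 1240 / 17.4 = 71.26 eV.
With Z = 5, ΔE = 340.0 × (1/n_f² − 1/n_i²), so 1/n_f² − 1/n_i² = 0.2096.
With n_f = 2: 1/n_i² = 1/4 − 0.2096 = 0.04040, so n_i ≈ 4.98.

n_i = 5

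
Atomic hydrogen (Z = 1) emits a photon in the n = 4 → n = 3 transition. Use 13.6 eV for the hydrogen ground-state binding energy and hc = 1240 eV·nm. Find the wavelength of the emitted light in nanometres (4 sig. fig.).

1876 nm

ΔE = 13.60 × (1/3² − 1/4²) = 13.60 × 0.04861 = 0.6611 eV.
λ = hc/ΔE = 1240 / 0.6611 = 1876 nm.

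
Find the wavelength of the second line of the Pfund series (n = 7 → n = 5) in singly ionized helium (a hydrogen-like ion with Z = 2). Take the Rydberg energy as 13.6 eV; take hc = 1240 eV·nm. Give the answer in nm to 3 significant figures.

The Pfund series terminates on n_f = 5; the second line has n_i = 5+2 = 7.
ΔE = 54.40 × (1/5² − 1/7²) = 1.066 eV.
λ = 1240 / 1.066 = 1160 nm.

1160 nm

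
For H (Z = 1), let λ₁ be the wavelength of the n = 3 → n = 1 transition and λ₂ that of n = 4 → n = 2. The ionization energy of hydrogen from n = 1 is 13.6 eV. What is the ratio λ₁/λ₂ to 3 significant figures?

λ ∝ 1/ΔE ∝ 1/(1/n_f² − 1/n_i²), and the Z² and hc factors cancel in the ratio.
λ₁/λ₂ = (1/2² − 1/4²)/(1/1² − 1/3²) = 0.1875/0.8889 = 0.211.

0.211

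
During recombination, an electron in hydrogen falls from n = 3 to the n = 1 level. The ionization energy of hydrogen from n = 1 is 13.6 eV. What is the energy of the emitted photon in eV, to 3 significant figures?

E_3 = −13.60/9 = −1.511 eV and E_1 = −13.60/1 = −13.60 eV.
The photon energy is |E_3 − E_1| = 12.1 eV.

12.1 eV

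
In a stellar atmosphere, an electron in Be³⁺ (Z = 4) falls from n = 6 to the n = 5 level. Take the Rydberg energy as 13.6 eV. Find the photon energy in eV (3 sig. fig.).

The Bohr energies scale as Z², so for Z = 4: E_n = −217.6/n² eV.
E_6 = −217.6/36 = −6.044 eV and E_5 = −217.6/25 = −8.704 eV.
The photon energy is |E_6 − E_5| = 2.66 eV.

2.66 eV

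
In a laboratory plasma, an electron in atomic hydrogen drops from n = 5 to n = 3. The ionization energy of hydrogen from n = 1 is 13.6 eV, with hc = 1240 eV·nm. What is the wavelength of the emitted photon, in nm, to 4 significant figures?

ΔE = 13.60 × (1/3² − 1/5²) = 13.60 × 0.07111 = 0.9671 eV.
λ = hc/ΔE = 1240 / 0.9671 = 1282 nm.
This line belongs to the Paschen series.

1282 nm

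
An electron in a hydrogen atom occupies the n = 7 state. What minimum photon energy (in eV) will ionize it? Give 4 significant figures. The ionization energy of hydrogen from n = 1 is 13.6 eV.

E_7 = −13.60/49 = −0.2776 eV, so ionization (to E = 0) requires 0.2776 eV.

0.2776 eV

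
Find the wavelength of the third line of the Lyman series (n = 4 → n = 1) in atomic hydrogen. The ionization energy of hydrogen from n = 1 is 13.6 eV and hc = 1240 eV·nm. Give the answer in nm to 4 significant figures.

97.25 nm

The Lyman series terminates on n_f = 1; the third line has n_i = 1+3 = 4.
ΔE = 13.60 × (1/1² − 1/4²) = 12.75 eV.
λ = 1240 / 12.75 = 97.25 nm.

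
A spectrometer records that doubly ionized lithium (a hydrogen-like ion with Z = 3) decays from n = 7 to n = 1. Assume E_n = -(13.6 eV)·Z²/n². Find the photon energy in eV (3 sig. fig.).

120 eV

The Bohr energies scale as Z², so for Z = 3: E_n = −122.4/n² eV.
E_7 = −122.4/49 = −2.498 eV and E_1 = −122.4/1 = −122.4 eV.
The photon energy is |E_7 − E_1| = 120 eV.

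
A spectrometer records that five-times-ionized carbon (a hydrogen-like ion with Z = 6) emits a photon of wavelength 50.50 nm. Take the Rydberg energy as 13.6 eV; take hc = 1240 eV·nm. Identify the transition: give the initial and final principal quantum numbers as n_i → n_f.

The photon energy is ΔE = hc/λ = 1240 / 50.50 = 24.55 eV.
With Z = 6, ΔE = 489.6 × (1/n_f² − 1/n_i²), so 1/n_f² − 1/n_i² = 0.05015.
Trying n_f = 4 gives 1/n_i² = 0.01235, i.e. n_i ≈ 9; this pair matches.

n_i = 9, n_f = 4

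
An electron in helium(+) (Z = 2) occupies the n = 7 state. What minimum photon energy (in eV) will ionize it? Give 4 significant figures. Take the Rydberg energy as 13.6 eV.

1.110 eV

E_n = −13.6 Z²/n² = −54.40/n² eV for Z = 2.
E_7 = −54.40/49 = −1.110 eV, so ionization (to E = 0) requires 1.110 eV.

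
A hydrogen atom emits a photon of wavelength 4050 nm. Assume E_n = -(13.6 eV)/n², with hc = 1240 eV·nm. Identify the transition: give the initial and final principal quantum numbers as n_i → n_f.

The photon energy is ΔE = hc/λ = 1240 / 4050 = 0.3062 eV.
With Z = 1, ΔE = 13.60 × (1/n_f² − 1/n_i²), so 1/n_f² − 1/n_i² = 0.02251.
Trying n_f = 4 gives 1/n_i² = 0.03999, i.e. n_i ≈ 5; this pair matches.

n_i = 5, n_f = 4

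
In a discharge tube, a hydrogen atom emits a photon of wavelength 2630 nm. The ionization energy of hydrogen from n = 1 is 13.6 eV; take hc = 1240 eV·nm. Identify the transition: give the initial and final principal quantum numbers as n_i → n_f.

n_i = 6, n_f = 4

The photon energy is ΔE = hc/λ = 1240 / 2630 = 0.4715 eV.
With Z = 1, ΔE = 13.60 × (1/n_f² − 1/n_i²), so 1/n_f² − 1/n_i² = 0.03467.
Trying n_f = 4 gives 1/n_i² = 0.02783, i.e. n_i ≈ 6; this pair matches.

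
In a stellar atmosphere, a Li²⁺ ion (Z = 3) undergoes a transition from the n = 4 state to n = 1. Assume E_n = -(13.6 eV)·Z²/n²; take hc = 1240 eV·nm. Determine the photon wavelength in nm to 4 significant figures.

For Z = 3 the level energies scale as Z², so the effective Rydberg energy is 13.6 × 9 = 122.4 eV.
ΔE = 122.4 × (1/1² − 1/4²) = 122.4 × 0.9375 = 114.8 eV.
λ = hc/ΔE = 1240 / 114.8 = 10.81 nm.

10.81 nm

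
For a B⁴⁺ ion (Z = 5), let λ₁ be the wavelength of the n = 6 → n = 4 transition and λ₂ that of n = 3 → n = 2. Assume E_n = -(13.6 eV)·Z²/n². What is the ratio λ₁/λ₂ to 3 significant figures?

4.00

λ ∝ 1/ΔE ∝ 1/(1/n_f² − 1/n_i²), and the Z² and hc factors cancel in the ratio.
λ₁/λ₂ = (1/2² − 1/3²)/(1/4² − 1/6²) = 0.1389/0.03472 = 4.00.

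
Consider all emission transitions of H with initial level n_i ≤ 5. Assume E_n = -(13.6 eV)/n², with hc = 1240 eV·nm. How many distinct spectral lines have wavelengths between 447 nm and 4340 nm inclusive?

Enumerate all n_i → n_f pairs with 1 ≤ n_f < n_i ≤ 5 and compute λ = 1240 / [13.6·1·(1/n_f² − 1/n_i²)].
Lines falling in [447, 4340] nm: 4→2 (486.3 nm), 3→2 (656.5 nm), 5→3 (1282 nm), 4→3 (1876 nm), 5→4 (4052 nm).

5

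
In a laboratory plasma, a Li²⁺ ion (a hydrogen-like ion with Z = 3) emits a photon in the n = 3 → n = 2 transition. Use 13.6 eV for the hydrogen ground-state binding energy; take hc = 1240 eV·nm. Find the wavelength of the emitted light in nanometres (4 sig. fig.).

72.94 nm

For Z = 3 the level energies scale as Z², so the effective Rydberg energy is 13.6 × 9 = 122.4 eV.
ΔE = 122.4 × (1/2² − 1/3²) = 122.4 × 0.1389 = 17.00 eV.
λ = hc/ΔE = 1240 / 17.00 = 72.94 nm.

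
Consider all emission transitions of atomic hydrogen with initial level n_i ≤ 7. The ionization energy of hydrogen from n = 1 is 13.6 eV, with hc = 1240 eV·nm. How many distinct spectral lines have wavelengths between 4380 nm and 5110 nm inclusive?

1

Enumerate all n_i → n_f pairs with 1 ≤ n_f < n_i ≤ 7 and compute λ = 1240 / [13.6·1·(1/n_f² − 1/n_i²)].
Lines falling in [4380, 5110] nm: 7→5 (4654 nm).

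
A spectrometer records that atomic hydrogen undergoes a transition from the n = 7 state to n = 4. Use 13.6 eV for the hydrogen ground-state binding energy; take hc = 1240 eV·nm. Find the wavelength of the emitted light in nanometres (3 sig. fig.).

ΔE = 13.60 × (1/4² − 1/7²) = 13.60 × 0.04209 = 0.5724 eV.
λ = hc/ΔE = 1240 / 0.5724 = 2170 nm.
This line belongs to the Brackett series.

2170 nm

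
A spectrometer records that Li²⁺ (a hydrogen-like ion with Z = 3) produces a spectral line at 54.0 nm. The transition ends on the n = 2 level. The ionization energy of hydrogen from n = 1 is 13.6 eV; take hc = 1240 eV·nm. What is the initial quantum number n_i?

n_i = 4

The photon energy is ΔE = hc/λ = 1240 / 54.0 = 22.96 eV.
With Z = 3, ΔE = 122.4 × (1/n_f² − 1/n_i²), so 1/n_f² − 1/n_i² = 0.1876.
With n_f = 2: 1/n_i² = 1/4 − 0.1876 = 0.06239, so n_i ≈ 4.00.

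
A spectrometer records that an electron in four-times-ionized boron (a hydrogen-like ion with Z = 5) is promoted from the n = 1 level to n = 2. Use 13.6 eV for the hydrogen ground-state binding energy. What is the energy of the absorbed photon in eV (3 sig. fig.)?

The Bohr energies scale as Z², so for Z = 5: E_n = −340.0/n² eV.
E_2 = −340.0/4 = −85.00 eV and E_1 = −340.0/1 = −340.0 eV.
The photon energy is |E_2 − E_1| = 255 eV.

255 eV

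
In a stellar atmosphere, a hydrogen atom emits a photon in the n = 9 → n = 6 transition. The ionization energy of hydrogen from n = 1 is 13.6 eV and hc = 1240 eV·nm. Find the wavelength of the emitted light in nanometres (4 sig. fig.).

ΔE = 13.60 × (1/6² − 1/9²) = 13.60 × 0.01543 = 0.2099 eV.
λ = hc/ΔE = 1240 / 0.2099 = 5908 nm.

5908 nm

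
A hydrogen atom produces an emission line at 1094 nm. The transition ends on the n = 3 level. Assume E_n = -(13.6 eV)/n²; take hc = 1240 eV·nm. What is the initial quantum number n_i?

The photon energy is ΔE = hc/λ = 1240 / 1094 = 1.133 eV.
With Z = 1, ΔE = 13.60 × (1/n_f² − 1/n_i²), so 1/n_f² − 1/n_i² = 0.08334.
With n_f = 3: 1/n_i² = 1/9 − 0.08334 = 0.02777, so n_i ≈ 6.00.

n_i = 6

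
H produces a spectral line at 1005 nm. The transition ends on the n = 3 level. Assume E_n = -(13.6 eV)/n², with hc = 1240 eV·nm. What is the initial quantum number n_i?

n_i = 7

The photon energy is ΔE = hc/λ = 1240 / 1005 = 1.234 eV.
With Z = 1, ΔE = 13.60 × (1/n_f² − 1/n_i²), so 1/n_f² − 1/n_i² = 0.09072.
With n_f = 3: 1/n_i² = 1/9 − 0.09072 = 0.02039, so n_i ≈ 7.00.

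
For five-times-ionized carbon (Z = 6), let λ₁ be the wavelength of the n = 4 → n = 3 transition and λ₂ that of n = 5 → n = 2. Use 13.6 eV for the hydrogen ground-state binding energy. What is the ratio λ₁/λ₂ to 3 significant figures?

λ ∝ 1/ΔE ∝ 1/(1/n_f² − 1/n_i²), and the Z² and hc factors cancel in the ratio.
λ₁/λ₂ = (1/2² − 1/5²)/(1/3² − 1/4²) = 0.2100/0.04861 = 4.32.

4.32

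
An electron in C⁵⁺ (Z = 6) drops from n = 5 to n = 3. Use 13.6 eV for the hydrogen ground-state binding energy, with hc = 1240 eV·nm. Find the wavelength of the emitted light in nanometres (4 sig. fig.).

For Z = 6 the level energies scale as Z², so the effective Rydberg energy is 13.6 × 36 = 489.6 eV.
ΔE = 489.6 × (1/3² − 1/5²) = 489.6 × 0.07111 = 34.82 eV.
λ = hc/ΔE = 1240 / 34.82 = 35.62 nm.

35.62 nm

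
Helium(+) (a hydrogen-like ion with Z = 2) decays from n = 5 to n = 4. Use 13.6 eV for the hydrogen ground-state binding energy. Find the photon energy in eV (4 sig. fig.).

The Bohr energies scale as Z², so for Z = 2: E_n = −54.40/n² eV.
E_5 = −54.40/25 = −2.176 eV and E_4 = −54.40/16 = −3.400 eV.
The photon energy is |E_5 − E_4| = 1.224 eV.

1.224 eV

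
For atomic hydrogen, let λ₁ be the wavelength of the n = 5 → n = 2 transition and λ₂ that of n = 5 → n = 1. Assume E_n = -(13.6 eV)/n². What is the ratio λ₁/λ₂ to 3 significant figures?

λ ∝ 1/ΔE ∝ 1/(1/n_f² − 1/n_i²), and the Z² and hc factors cancel in the ratio.
λ₁/λ₂ = (1/1² − 1/5²)/(1/2² − 1/5²) = 0.9600/0.2100 = 4.57.

4.57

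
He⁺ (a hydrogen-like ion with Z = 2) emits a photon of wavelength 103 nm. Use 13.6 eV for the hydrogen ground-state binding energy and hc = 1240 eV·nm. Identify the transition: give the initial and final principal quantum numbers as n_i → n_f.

n_i = 6, n_f = 2

The photon energy is ΔE = hc/λ = 1240 / 103 = 12.04 eV.
With Z = 2, ΔE = 54.40 × (1/n_f² − 1/n_i²), so 1/n_f² − 1/n_i² = 0.2213.
Trying n_f = 2 gives 1/n_i² = 0.02870, i.e. n_i ≈ 6; this pair matches.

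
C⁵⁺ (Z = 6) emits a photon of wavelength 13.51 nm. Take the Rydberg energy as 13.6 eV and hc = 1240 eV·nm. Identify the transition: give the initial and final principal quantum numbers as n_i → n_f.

The photon energy is ΔE = hc/λ = 1240 / 13.51 = 91.78 eV.
With Z = 6, ΔE = 489.6 × (1/n_f² − 1/n_i²), so 1/n_f² − 1/n_i² = 0.1875.
Trying n_f = 2 gives 1/n_i² = 0.06253, i.e. n_i ≈ 4; this pair matches.

n_i = 4, n_f = 2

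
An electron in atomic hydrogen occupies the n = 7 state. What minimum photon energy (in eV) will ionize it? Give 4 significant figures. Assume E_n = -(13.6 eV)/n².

E_7 = −13.60/49 = −0.2776 eV, so ionization (to E = 0) requires 0.2776 eV.

0.2776 eV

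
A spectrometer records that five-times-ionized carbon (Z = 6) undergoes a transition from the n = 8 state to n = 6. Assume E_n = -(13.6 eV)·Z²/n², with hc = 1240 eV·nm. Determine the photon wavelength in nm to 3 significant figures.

208 nm

For Z = 6 the level energies scale as Z², so the effective Rydberg energy is 13.6 × 36 = 489.6 eV.
ΔE = 489.6 × (1/6² − 1/8²) = 489.6 × 0.01215 = 5.950 eV.
λ = hc/ΔE = 1240 / 5.950 = 208 nm.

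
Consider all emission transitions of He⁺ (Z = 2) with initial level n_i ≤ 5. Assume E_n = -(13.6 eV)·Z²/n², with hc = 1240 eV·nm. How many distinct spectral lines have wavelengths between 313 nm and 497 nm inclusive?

2

Enumerate all n_i → n_f pairs with 1 ≤ n_f < n_i ≤ 5 and compute λ = 1240 / [13.6·4·(1/n_f² − 1/n_i²)].
Lines falling in [313, 497] nm: 5→3 (320.5 nm), 4→3 (468.9 nm).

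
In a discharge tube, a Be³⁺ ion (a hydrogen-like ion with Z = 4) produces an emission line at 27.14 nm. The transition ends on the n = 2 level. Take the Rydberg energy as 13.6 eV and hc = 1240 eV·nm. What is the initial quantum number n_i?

n_i = 5

The photon energy is ΔE = hc/λ = 1240 / 27.14 = 45.69 eV.
With Z = 4, ΔE = 217.6 × (1/n_f² − 1/n_i²), so 1/n_f² − 1/n_i² = 0.2100.
With n_f = 2: 1/n_i² = 1/4 − 0.2100 = 0.04003, so n_i ≈ 5.00.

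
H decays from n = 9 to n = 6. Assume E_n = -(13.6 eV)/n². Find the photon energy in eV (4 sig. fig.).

0.2099 eV

E_9 = −13.60/81 = −0.1679 eV and E_6 = −13.60/36 = −0.3778 eV.
The photon energy is |E_9 − E_6| = 0.2099 eV.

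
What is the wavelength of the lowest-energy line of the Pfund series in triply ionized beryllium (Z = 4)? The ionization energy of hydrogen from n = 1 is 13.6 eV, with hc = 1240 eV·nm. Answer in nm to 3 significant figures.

466 nm

The Pfund series terminates on n_f = 5; the first line has n_i = 5+1 = 6.
ΔE = 217.6 × (1/5² − 1/6²) = 2.660 eV.
λ = 1240 / 2.660 = 466 nm.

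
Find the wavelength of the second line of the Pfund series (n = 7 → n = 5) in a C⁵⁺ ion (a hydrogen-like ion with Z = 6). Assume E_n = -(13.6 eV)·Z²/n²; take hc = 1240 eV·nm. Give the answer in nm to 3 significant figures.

129 nm

The Pfund series terminates on n_f = 5; the second line has n_i = 5+2 = 7.
ΔE = 489.6 × (1/5² − 1/7²) = 9.592 eV.
λ = 1240 / 9.592 = 129 nm.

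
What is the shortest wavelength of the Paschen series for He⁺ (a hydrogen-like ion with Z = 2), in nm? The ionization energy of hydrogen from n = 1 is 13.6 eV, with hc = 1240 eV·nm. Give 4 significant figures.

The Paschen series has lower level n_f = 3; the series limit corresponds to n_i → ∞.
ΔE_max = 13.6 × 4 / 3² = 6.044 eV.
λ_min = 1240 / 6.044 = 205.1 nm.

205.1 nm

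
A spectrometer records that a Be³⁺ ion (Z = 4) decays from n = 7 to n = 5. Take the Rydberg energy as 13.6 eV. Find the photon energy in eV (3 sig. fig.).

4.26 eV

The Bohr energies scale as Z², so for Z = 4: E_n = −217.6/n² eV.
E_7 = −217.6/49 = −4.441 eV and E_5 = −217.6/25 = −8.704 eV.
The photon energy is |E_7 − E_5| = 4.26 eV.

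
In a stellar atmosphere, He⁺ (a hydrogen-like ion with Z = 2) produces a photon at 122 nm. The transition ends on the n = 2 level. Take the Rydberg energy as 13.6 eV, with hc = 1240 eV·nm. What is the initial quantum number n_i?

The photon energy is ΔE = hc/λ = 1240 / 122 = 10.16 eV.
With Z = 2, ΔE = 54.40 × (1/n_f² − 1/n_i²), so 1/n_f² − 1/n_i² = 0.1868.
With n_f = 2: 1/n_i² = 1/4 − 0.1868 = 0.06316, so n_i ≈ 3.98.

n_i = 4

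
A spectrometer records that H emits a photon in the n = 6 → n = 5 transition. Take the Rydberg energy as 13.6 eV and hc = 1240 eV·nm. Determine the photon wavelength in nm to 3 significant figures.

7460 nm

ΔE = 13.60 × (1/5² − 1/6²) = 13.60 × 0.01222 = 0.1662 eV.
λ = hc/ΔE = 1240 / 0.1662 = 7460 nm.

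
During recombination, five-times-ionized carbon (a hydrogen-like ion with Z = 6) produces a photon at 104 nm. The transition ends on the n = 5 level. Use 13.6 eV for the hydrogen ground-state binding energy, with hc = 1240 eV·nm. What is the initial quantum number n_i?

The photon energy is ΔE = hc/λ = 1240 / 104 = 11.92 eV.
With Z = 6, ΔE = 489.6 × (1/n_f² − 1/n_i²), so 1/n_f² − 1/n_i² = 0.02435.
With n_f = 5: 1/n_i² = 1/25 − 0.02435 = 0.01565, so n_i ≈ 7.99.

n_i = 8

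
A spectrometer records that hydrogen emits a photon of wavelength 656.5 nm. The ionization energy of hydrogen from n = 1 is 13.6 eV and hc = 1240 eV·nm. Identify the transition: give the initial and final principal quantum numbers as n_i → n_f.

The photon energy is ΔE = hc/λ = 1240 / 656.5 = 1.889 eV.
With Z = 1, ΔE = 13.60 × (1/n_f² − 1/n_i²), so 1/n_f² − 1/n_i² = 0.1389.
Trying n_f = 2 gives 1/n_i² = 0.1111, i.e. n_i ≈ 3; this pair matches.

n_i = 3, n_f = 2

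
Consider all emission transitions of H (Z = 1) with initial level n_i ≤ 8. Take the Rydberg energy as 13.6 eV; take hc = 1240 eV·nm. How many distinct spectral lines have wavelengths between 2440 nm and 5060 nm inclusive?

Enumerate all n_i → n_f pairs with 1 ≤ n_f < n_i ≤ 8 and compute λ = 1240 / [13.6·1·(1/n_f² − 1/n_i²)].
Lines falling in [2440, 5060] nm: 6→4 (2626 nm), 8→5 (3741 nm), 5→4 (4052 nm), 7→5 (4654 nm).

4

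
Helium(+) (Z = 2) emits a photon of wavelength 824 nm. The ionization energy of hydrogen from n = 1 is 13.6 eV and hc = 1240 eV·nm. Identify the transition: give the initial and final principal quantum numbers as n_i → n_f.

n_i = 9, n_f = 5

The photon energy is ΔE = hc/λ = 1240 / 824 = 1.505 eV.
With Z = 2, ΔE = 54.40 × (1/n_f² − 1/n_i²), so 1/n_f² − 1/n_i² = 0.02766.
Trying n_f = 5 gives 1/n_i² = 0.01234, i.e. n_i ≈ 9; this pair matches.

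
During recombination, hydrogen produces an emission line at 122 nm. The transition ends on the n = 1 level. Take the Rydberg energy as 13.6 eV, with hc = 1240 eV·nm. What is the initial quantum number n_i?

The photon energy is ΔE = hc/λ = 1240 / 122 = 10.16 eV.
With Z = 1, ΔE = 13.60 × (1/n_f² − 1/n_i²), so 1/n_f² − 1/n_i² = 0.7473.
With n_f = 1: 1/n_i² = 1/1 − 0.7473 = 0.2527, so n_i ≈ 1.99.

n_i = 2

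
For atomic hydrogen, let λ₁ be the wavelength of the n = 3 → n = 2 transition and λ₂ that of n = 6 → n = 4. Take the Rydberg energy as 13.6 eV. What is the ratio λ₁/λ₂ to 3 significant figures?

0.250

λ ∝ 1/ΔE ∝ 1/(1/n_f² − 1/n_i²), and the Z² and hc factors cancel in the ratio.
λ₁/λ₂ = (1/4² − 1/6²)/(1/2² − 1/3²) = 0.03472/0.1389 = 0.250.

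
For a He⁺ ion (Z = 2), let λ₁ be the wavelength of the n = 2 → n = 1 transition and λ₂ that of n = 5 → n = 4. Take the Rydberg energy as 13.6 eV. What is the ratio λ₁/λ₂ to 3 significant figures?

λ ∝ 1/ΔE ∝ 1/(1/n_f² − 1/n_i²), and the Z² and hc factors cancel in the ratio.
λ₁/λ₂ = (1/4² − 1/5²)/(1/1² − 1/2²) = 0.02250/0.7500 = 0.0300.

0.0300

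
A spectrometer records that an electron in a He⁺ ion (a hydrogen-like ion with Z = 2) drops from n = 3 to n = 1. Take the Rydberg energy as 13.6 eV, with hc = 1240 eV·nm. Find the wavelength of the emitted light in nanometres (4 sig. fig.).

For Z = 2 the level energies scale as Z², so the effective Rydberg energy is 13.6 × 4 = 54.40 eV.
ΔE = 54.40 × (1/1² − 1/3²) = 54.40 × 0.8889 = 48.36 eV.
λ = hc/ΔE = 1240 / 48.36 = 25.64 nm.

25.64 nm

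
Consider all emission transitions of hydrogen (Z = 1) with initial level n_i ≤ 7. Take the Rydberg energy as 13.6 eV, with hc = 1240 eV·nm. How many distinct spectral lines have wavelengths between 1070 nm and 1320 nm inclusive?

Enumerate all n_i → n_f pairs with 1 ≤ n_f < n_i ≤ 7 and compute λ = 1240 / [13.6·1·(1/n_f² − 1/n_i²)].
Lines falling in [1070, 1320] nm: 6→3 (1094 nm), 5→3 (1282 nm).

2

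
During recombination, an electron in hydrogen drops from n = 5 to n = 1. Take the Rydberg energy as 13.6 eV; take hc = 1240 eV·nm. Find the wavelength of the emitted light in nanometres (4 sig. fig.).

94.98 nm

ΔE = 13.60 × (1/1² − 1/5²) = 13.60 × 0.9600 = 13.06 eV.
λ = hc/ΔE = 1240 / 13.06 = 94.98 nm.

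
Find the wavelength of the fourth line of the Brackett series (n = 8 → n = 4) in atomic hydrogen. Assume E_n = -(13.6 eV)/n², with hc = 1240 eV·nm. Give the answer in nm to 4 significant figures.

The Brackett series terminates on n_f = 4; the fourth line has n_i = 4+4 = 8.
ΔE = 13.60 × (1/4² − 1/8²) = 0.6375 eV.
λ = 1240 / 0.6375 = 1945 nm.

1945 nm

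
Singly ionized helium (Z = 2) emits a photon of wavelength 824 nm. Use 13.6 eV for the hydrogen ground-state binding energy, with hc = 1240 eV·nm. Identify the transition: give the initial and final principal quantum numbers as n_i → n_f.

n_i = 9, n_f = 5

The photon energy is ΔE = hc/λ = 1240 / 824 = 1.505 eV.
With Z = 2, ΔE = 54.40 × (1/n_f² − 1/n_i²), so 1/n_f² − 1/n_i² = 0.02766.
Trying n_f = 5 gives 1/n_i² = 0.01234, i.e. n_i ≈ 9; this pair matches.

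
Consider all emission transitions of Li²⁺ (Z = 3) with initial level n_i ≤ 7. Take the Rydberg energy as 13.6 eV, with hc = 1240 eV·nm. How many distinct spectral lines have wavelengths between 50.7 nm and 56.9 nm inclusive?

1

Enumerate all n_i → n_f pairs with 1 ≤ n_f < n_i ≤ 7 and compute λ = 1240 / [13.6·9·(1/n_f² − 1/n_i²)].
Lines falling in [50.7, 56.9] nm: 4→2 (54.03 nm).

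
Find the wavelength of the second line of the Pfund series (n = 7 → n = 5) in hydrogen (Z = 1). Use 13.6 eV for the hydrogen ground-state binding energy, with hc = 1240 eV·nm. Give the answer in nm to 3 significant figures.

4650 nm

The Pfund series terminates on n_f = 5; the second line has n_i = 5+2 = 7.
ΔE = 13.60 × (1/5² − 1/7²) = 0.2664 eV.
λ = 1240 / 0.2664 = 4650 nm.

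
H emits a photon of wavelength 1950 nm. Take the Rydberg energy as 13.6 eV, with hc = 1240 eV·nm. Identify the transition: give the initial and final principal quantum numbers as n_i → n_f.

The photon energy is ΔE = hc/λ = 1240 / 1950 = 0.6359 eV.
With Z = 1, ΔE = 13.60 × (1/n_f² − 1/n_i²), so 1/n_f² − 1/n_i² = 0.04676.
Trying n_f = 4 gives 1/n_i² = 0.01574, i.e. n_i ≈ 8; this pair matches.

n_i = 8, n_f = 4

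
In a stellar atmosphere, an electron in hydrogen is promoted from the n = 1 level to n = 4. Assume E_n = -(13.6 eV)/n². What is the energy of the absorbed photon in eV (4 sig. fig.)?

E_4 = −13.60/16 = −0.8500 eV and E_1 = −13.60/1 = −13.60 eV.
The photon energy is |E_4 − E_1| = 12.75 eV.

12.75 eV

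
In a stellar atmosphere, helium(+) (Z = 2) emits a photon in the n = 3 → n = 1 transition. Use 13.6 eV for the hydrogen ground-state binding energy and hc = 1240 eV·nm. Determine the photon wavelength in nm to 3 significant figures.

For Z = 2 the level energies scale as Z², so the effective Rydberg energy is 13.6 × 4 = 54.40 eV.
ΔE = 54.40 × (1/1² − 1/3²) = 54.40 × 0.8889 = 48.36 eV.
λ = hc/ΔE = 1240 / 48.36 = 25.6 nm.

25.6 nm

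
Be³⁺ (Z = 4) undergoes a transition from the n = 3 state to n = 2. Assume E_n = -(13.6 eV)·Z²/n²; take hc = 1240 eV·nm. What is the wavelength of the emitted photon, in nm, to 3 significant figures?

41.0 nm

For Z = 4 the level energies scale as Z², so the effective Rydberg energy is 13.6 × 16 = 217.6 eV.
ΔE = 217.6 × (1/2² − 1/3²) = 217.6 × 0.1389 = 30.22 eV.
λ = hc/ΔE = 1240 / 30.22 = 41.0 nm.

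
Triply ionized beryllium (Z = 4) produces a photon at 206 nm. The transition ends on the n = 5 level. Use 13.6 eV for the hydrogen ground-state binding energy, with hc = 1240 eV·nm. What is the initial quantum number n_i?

The photon energy is ΔE = hc/λ = 1240 / 206 = 6.019 eV.
With Z = 4, ΔE = 217.6 × (1/n_f² − 1/n_i²), so 1/n_f² − 1/n_i² = 0.02766.
With n_f = 5: 1/n_i² = 1/25 − 0.02766 = 0.01234, so n_i ≈ 9.00.

n_i = 9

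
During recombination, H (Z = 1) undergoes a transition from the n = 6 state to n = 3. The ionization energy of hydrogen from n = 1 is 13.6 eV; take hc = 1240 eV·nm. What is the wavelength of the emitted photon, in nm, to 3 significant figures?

ΔE = 13.60 × (1/3² − 1/6²) = 13.60 × 0.08333 = 1.133 eV.
λ = hc/ΔE = 1240 / 1.133 = 1090 nm.
This line belongs to the Paschen series.

1090 nm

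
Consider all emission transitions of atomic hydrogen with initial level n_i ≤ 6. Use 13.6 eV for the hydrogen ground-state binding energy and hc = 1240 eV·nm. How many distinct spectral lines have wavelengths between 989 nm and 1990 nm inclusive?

3

Enumerate all n_i → n_f pairs with 1 ≤ n_f < n_i ≤ 6 and compute λ = 1240 / [13.6·1·(1/n_f² − 1/n_i²)].
Lines falling in [989, 1990] nm: 6→3 (1094 nm), 5→3 (1282 nm), 4→3 (1876 nm).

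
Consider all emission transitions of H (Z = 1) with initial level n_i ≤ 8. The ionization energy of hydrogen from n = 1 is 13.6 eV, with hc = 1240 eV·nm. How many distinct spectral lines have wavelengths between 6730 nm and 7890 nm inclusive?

Enumerate all n_i → n_f pairs with 1 ≤ n_f < n_i ≤ 8 and compute λ = 1240 / [13.6·1·(1/n_f² − 1/n_i²)].
Lines falling in [6730, 7890] nm: 6→5 (7460 nm), 8→6 (7503 nm).

2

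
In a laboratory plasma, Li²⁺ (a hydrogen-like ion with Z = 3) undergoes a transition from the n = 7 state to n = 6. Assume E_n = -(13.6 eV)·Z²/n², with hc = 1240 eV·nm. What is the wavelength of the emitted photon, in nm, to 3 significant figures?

For Z = 3 the level energies scale as Z², so the effective Rydberg energy is 13.6 × 9 = 122.4 eV.
ΔE = 122.4 × (1/6² − 1/7²) = 122.4 × 0.007370 = 0.9020 eV.
λ = hc/ΔE = 1240 / 0.9020 = 1370 nm.

1370 nm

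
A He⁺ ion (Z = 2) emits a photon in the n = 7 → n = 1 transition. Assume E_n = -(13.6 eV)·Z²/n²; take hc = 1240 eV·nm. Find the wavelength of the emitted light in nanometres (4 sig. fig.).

For Z = 2 the level energies scale as Z², so the effective Rydberg energy is 13.6 × 4 = 54.40 eV.
ΔE = 54.40 × (1/1² − 1/7²) = 54.40 × 0.9796 = 53.29 eV.
λ = hc/ΔE = 1240 / 53.29 = 23.27 nm.

23.27 nm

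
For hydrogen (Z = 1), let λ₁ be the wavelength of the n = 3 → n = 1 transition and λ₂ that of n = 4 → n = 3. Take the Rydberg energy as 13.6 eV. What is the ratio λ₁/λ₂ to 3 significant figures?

0.0547

λ ∝ 1/ΔE ∝ 1/(1/n_f² − 1/n_i²), and the Z² and hc factors cancel in the ratio.
λ₁/λ₂ = (1/3² − 1/4²)/(1/1² − 1/3²) = 0.04861/0.8889 = 0.0547.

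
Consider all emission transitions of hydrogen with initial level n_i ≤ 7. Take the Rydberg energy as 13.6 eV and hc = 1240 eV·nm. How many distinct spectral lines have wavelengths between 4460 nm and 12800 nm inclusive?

3

Enumerate all n_i → n_f pairs with 1 ≤ n_f < n_i ≤ 7 and compute λ = 1240 / [13.6·1·(1/n_f² − 1/n_i²)].
Lines falling in [4460, 12800] nm: 7→5 (4654 nm), 6→5 (7460 nm), 7→6 (12370 nm).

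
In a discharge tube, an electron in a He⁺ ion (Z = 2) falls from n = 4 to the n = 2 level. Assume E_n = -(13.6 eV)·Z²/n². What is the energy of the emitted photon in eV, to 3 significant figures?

10.2 eV

The Bohr energies scale as Z², so for Z = 2: E_n = −54.40/n² eV.
E_4 = −54.40/16 = −3.400 eV and E_2 = −54.40/4 = −13.60 eV.
The photon energy is |E_4 − E_2| = 10.2 eV.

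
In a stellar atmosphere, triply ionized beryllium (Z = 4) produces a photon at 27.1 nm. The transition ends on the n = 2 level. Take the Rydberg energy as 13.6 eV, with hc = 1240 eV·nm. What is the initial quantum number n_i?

n_i = 5

The photon energy is ΔE = hc/λ = 1240 / 27.1 = 45.76 eV.
With Z = 4, ΔE = 217.6 × (1/n_f² − 1/n_i²), so 1/n_f² − 1/n_i² = 0.2103.
With n_f = 2: 1/n_i² = 1/4 − 0.2103 = 0.03972, so n_i ≈ 5.02.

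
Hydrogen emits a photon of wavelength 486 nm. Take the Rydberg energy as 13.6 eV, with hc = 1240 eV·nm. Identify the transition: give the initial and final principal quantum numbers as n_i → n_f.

n_i = 4, n_f = 2

The photon energy is ΔE = hc/λ = 1240 / 486 = 2.551 eV.
With Z = 1, ΔE = 13.60 × (1/n_f² − 1/n_i²), so 1/n_f² − 1/n_i² = 0.1876.
Trying n_f = 2 gives 1/n_i² = 0.06239, i.e. n_i ≈ 4; this pair matches.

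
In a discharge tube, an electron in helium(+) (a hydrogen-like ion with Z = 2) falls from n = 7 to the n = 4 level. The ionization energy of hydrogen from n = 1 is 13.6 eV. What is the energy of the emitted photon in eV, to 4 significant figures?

2.290 eV

The Bohr energies scale as Z², so for Z = 2: E_n = −54.40/n² eV.
E_7 = −54.40/49 = −1.110 eV and E_4 = −54.40/16 = −3.400 eV.
The photon energy is |E_7 − E_4| = 2.290 eV.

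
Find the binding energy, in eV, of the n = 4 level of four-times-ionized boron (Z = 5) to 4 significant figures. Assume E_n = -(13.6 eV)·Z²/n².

21.25 eV

E_n = −13.6 Z²/n² = −340.0/n² eV for Z = 5.
E_4 = −340.0/16 = −21.25 eV, so ionization (to E = 0) requires 21.25 eV.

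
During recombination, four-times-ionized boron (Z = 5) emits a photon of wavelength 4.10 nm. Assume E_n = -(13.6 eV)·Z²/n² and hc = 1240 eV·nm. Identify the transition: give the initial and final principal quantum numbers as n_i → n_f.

n_i = 3, n_f = 1

The photon energy is ΔE = hc/λ = 1240 / 4.10 = 302.4 eV.
With Z = 5, ΔE = 340.0 × (1/n_f² − 1/n_i²), so 1/n_f² − 1/n_i² = 0.8895.
Trying n_f = 1 gives 1/n_i² = 0.1105, i.e. n_i ≈ 3; this pair matches.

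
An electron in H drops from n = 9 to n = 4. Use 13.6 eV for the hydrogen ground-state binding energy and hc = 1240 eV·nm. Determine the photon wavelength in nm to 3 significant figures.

1820 nm

ΔE = 13.60 × (1/4² − 1/9²) = 13.60 × 0.05015 = 0.6821 eV.
λ = hc/ΔE = 1240 / 0.6821 = 1820 nm.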